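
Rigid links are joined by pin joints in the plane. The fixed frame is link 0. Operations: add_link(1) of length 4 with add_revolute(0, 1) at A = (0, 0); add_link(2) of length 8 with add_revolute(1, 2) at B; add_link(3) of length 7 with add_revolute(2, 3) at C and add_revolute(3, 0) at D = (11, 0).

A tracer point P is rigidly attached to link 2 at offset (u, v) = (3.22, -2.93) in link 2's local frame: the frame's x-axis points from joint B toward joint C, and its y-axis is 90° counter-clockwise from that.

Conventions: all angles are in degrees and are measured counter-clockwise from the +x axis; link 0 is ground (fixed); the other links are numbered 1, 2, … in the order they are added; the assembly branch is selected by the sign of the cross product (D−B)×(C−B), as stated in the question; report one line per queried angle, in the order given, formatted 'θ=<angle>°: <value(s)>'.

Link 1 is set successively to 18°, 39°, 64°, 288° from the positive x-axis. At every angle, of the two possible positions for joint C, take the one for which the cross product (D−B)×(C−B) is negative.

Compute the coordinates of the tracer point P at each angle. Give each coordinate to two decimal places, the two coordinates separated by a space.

A=(0,0), D=(11.00,0)
θ=18°: B = A + 4.00·(cos18°, sin18°) = (3.8042, 1.2361)
θ=18°: |BD| = 7.3012
θ=18°: circle(B,8.00) ∩ circle(D,7.00): a=4.6778, h=6.4898
θ=18°:   candidates: C₊=(9.5132,6.8403) cross=47.383; C₋=(7.3158,-5.9520) cross=-47.383
θ=18°:   branch - wants cross < 0 → take C=(7.3158,-5.9520) (cross=-47.383)
θ=18°: ex = (C−B)/|BC| = (0.4389,-0.8985); ey = (0.8985,0.4389)
θ=18°: P = B + 3.22·ex + -2.93·ey = (2.5850,-2.9433)
θ=39°: B = A + 4.00·(cos39°, sin39°) = (3.1086, 2.5173)
θ=39°: |BD| = 8.2832
θ=39°: circle(B,8.00) ∩ circle(D,7.00): a=5.0470, h=6.2070
θ=39°:   candidates: C₊=(9.8033,6.8969) cross=51.414; C₋=(6.0306,-4.9300) cross=-51.414
θ=39°:   branch - wants cross < 0 → take C=(6.0306,-4.9300) (cross=-51.414)
θ=39°: ex = (C−B)/|BC| = (0.3652,-0.9309); ey = (0.9309,0.3652)
θ=39°: P = B + 3.22·ex + -2.93·ey = (1.5571,-1.5504)
θ=64°: B = A + 4.00·(cos64°, sin64°) = (1.7535, 3.5952)
θ=64°: |BD| = 9.9209
θ=64°: circle(B,8.00) ∩ circle(D,7.00): a=5.7164, h=5.5967
θ=64°:   candidates: C₊=(9.1095,6.7399) cross=55.524; C₋=(5.0532,-3.6926) cross=-55.524
θ=64°:   branch - wants cross < 0 → take C=(5.0532,-3.6926) (cross=-55.524)
θ=64°: ex = (C−B)/|BC| = (0.4125,-0.9110); ey = (0.9110,0.4125)
θ=64°: P = B + 3.22·ex + -2.93·ey = (0.4125,-0.5467)
θ=288°: B = A + 4.00·(cos288°, sin288°) = (1.2361, -3.8042)
θ=288°: |BD| = 10.4789
θ=288°: circle(B,8.00) ∩ circle(D,7.00): a=5.9552, h=5.3419
θ=288°:   candidates: C₊=(4.8456,3.3352) cross=55.977; C₋=(8.7243,-6.6197) cross=-55.977
θ=288°:   branch - wants cross < 0 → take C=(8.7243,-6.6197) (cross=-55.977)
θ=288°: ex = (C−B)/|BC| = (0.9360,-0.3519); ey = (0.3519,0.9360)
θ=288°: P = B + 3.22·ex + -2.93·ey = (3.2189,-7.6800)

θ=18°: 2.58 -2.94
θ=39°: 1.56 -1.55
θ=64°: 0.41 -0.55
θ=288°: 3.22 -7.68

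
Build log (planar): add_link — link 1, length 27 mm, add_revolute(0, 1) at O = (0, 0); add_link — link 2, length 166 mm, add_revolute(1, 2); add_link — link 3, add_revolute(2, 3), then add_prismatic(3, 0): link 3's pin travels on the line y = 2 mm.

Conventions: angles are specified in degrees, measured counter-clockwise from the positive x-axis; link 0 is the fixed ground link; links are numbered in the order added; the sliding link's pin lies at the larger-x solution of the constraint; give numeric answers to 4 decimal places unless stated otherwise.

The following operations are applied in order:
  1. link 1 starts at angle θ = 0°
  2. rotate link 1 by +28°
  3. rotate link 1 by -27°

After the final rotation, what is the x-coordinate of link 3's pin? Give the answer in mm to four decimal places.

geometry: r = 27 mm, L = 166 mm, e = 2 mm; θ starts at 0°
rotate link 1 by +28°: θ ← 0° +28° = 28°
rotate link 1 by -27°: θ ← 28° -27° = 1°
crank pin P = (r cos θ, r sin θ) = (26.995888, 0.471215)
h = r sin θ − e = 0.471215 − 2 = -1.528785
x = r cos θ + √(L² − h²) = 26.995888 + 165.992960 = 192.988848

192.9888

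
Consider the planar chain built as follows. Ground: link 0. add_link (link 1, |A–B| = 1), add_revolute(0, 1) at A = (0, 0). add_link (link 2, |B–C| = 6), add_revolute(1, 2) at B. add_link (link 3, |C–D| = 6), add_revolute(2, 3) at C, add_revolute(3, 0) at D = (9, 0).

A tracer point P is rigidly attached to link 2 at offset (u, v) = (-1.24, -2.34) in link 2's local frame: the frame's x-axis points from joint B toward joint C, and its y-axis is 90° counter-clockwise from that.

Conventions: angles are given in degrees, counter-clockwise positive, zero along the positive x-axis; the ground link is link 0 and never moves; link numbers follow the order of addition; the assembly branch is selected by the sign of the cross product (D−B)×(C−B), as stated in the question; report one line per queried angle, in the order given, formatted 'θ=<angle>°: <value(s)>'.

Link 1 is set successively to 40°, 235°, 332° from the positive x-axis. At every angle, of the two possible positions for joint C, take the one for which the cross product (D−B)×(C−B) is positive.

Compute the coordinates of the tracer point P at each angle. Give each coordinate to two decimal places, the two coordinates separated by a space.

A=(0,0), D=(9.00,0)
θ=40°: B = A + 1.00·(cos40°, sin40°) = (0.7660, 0.6428)
θ=40°: |BD| = 8.2590
θ=40°: circle(B,6.00) ∩ circle(D,6.00): a=4.1295, h=4.3528
θ=40°:   candidates: C₊=(5.2218,4.6610) cross=35.950; C₋=(4.5442,-4.0182) cross=-35.950
θ=40°:   branch + wants cross > 0 → take C=(5.2218,4.6610) (cross=35.950)
θ=40°: ex = (C−B)/|BC| = (0.7426,0.6697); ey = (-0.6697,0.7426)
θ=40°: P = B + -1.24·ex + -2.34·ey = (1.4123,-1.9254)
θ=235°: B = A + 1.00·(cos235°, sin235°) = (-0.5736, -0.8192)
θ=235°: |BD| = 9.6086
θ=235°: circle(B,6.00) ∩ circle(D,6.00): a=4.8043, h=3.5943
θ=235°:   candidates: C₊=(3.9068,3.1716) cross=34.536; C₋=(4.5196,-3.9908) cross=-34.536
θ=235°:   branch + wants cross > 0 → take C=(3.9068,3.1716) (cross=34.536)
θ=235°: ex = (C−B)/|BC| = (0.7467,0.6651); ey = (-0.6651,0.7467)
θ=235°: P = B + -1.24·ex + -2.34·ey = (0.0569,-3.3913)
θ=332°: B = A + 1.00·(cos332°, sin332°) = (0.8829, -0.4695)
θ=332°: |BD| = 8.1306
θ=332°: circle(B,6.00) ∩ circle(D,6.00): a=4.0653, h=4.4129
θ=332°:   candidates: C₊=(4.6867,4.1708) cross=35.879; C₋=(5.1963,-4.6402) cross=-35.879
θ=332°:   branch + wants cross > 0 → take C=(4.6867,4.1708) (cross=35.879)
θ=332°: ex = (C−B)/|BC| = (0.6340,0.7734); ey = (-0.7734,0.6340)
θ=332°: P = B + -1.24·ex + -2.34·ey = (1.9065,-2.9119)

θ=40°: 1.41 -1.93
θ=235°: 0.06 -3.39
θ=332°: 1.91 -2.91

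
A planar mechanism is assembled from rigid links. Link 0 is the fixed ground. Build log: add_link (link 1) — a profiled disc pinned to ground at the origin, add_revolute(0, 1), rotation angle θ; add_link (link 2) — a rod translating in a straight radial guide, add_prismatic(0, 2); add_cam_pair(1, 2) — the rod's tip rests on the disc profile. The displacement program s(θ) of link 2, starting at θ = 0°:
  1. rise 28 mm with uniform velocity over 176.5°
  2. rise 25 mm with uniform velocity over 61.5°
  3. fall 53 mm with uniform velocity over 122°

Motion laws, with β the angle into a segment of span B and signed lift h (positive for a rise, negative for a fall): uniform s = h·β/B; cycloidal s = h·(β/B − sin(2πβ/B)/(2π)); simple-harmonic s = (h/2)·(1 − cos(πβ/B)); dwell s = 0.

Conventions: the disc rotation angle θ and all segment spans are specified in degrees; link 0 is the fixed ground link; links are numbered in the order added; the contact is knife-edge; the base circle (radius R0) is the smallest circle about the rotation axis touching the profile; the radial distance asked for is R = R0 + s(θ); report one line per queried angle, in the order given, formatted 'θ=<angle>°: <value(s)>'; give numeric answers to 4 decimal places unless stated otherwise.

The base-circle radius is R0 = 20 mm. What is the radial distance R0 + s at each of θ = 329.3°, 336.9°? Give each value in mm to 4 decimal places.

seg 1 [0°–176.5°] uniform, h=28: full span → s += 28 → s = 28.0000
seg 2 [176.5°–238°] uniform, h=25: full span → s += 25 → s = 53.0000
seg 3 [238°–360°] uniform, h=-53: θ=329.3° here. β=91.3, B=122. -53·91.3/122 = -39.6631 → s = 13.3369
seg 3 [238°–360°] uniform, h=-53: θ=336.9° here. β=98.9, B=122. -53·98.9/122 = -42.9648 → s = 10.0352
θ=329.3°: R = R0 + s = 20 + 13.3369 = 33.3369
θ=336.9°: R = R0 + s = 20 + 10.0352 = 30.0352

θ=329.3°: 33.3369
θ=336.9°: 30.0352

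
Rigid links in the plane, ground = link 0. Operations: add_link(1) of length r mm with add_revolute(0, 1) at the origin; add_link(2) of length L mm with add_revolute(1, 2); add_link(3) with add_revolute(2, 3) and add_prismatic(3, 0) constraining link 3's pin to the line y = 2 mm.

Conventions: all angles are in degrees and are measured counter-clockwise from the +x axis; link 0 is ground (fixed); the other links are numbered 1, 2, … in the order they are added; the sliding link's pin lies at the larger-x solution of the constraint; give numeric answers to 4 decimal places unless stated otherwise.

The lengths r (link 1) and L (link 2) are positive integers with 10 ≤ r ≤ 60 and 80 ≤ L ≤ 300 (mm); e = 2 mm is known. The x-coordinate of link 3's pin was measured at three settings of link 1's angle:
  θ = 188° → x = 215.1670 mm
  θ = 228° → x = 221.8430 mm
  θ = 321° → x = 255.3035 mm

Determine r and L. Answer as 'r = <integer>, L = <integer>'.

constraint per measurement: (x − r cos θ)² + (r sin θ − e)² = L²
subtracting the θ₁ and θ₂ equations cancels the r² and L² terms:
r = (x₁² − x₂²) / (2[(x₁cos θ₁ + e sin θ₁) − (x₂cos θ₂ + e sin θ₂)]) = 23.0001 → r = 23
L² = (x₁ − r cos θ₁)² + (r sin θ₁ − e)² = 56644.0003 → L = 238.0000 → L = 238
check at θ₃=321°: x = 255.3035 (printed 255.3035) ✓

r = 23, L = 238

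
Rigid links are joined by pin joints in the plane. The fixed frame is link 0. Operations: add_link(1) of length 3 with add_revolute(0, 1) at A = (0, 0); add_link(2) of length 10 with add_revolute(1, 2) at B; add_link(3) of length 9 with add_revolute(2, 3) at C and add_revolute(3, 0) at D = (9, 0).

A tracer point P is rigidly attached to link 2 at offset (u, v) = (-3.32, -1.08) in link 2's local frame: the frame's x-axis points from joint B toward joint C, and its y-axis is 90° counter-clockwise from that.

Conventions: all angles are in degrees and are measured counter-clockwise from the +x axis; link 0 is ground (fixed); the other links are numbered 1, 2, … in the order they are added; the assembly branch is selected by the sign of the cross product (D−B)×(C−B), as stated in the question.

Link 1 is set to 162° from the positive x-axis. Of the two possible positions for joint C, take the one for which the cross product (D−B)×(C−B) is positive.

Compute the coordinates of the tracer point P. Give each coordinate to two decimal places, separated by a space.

A=(0,0), D=(9.00,0)
B = A + 3.00·(cos162°, sin162°) = (-2.8532, 0.9271)
|BD| = 11.8894
circle(B,10.00) ∩ circle(D,9.00): a=6.7437, h=7.3839
  candidates: C₊=(4.4458,7.7627) cross=87.790; C₋=(3.2943,-6.9602) cross=-87.790
  branch + wants cross > 0 → take C=(4.4458,7.7627) (cross=87.790)
ex = (C−B)/|BC| = (0.7299,0.6836); ey = (-0.6836,0.7299)
P = B + -3.32·ex + -1.08·ey = (-4.5382,-2.1307)

-4.54 -2.13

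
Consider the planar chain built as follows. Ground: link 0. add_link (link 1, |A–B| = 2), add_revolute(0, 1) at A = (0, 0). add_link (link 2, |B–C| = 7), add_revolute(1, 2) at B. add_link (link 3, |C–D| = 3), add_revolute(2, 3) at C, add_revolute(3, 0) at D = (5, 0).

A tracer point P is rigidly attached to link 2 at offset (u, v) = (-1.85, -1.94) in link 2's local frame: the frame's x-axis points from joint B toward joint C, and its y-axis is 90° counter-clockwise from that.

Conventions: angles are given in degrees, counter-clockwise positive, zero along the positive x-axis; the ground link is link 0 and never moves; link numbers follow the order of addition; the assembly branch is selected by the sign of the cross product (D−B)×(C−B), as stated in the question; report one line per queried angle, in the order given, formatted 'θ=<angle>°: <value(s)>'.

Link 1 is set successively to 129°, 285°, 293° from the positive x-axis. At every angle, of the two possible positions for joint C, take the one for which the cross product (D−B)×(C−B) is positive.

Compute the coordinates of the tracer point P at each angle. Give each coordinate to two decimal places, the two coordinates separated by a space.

A=(0,0), D=(5.00,0)
θ=129°: B = A + 2.00·(cos129°, sin129°) = (-1.2586, 1.5543)
θ=129°: |BD| = 6.4488
θ=129°: circle(B,7.00) ∩ circle(D,3.00): a=6.3258, h=2.9975
θ=129°:   candidates: C₊=(5.6031,2.9388) cross=19.330; C₋=(4.1582,-2.8795) cross=-19.330
θ=129°:   branch + wants cross > 0 → take C=(5.6031,2.9388) (cross=19.330)
θ=129°: ex = (C−B)/|BC| = (0.9802,0.1978); ey = (-0.1978,0.9802)
θ=129°: P = B + -1.85·ex + -1.94·ey = (-2.6884,-0.7133)
θ=285°: B = A + 2.00·(cos285°, sin285°) = (0.5176, -1.9319)
θ=285°: |BD| = 4.8809
θ=285°: circle(B,7.00) ∩ circle(D,3.00): a=6.5380, h=2.5008
θ=285°:   candidates: C₊=(5.5320,2.9525) cross=12.206; C₋=(7.5116,-1.6407) cross=-12.206
θ=285°:   branch + wants cross > 0 → take C=(5.5320,2.9525) (cross=12.206)
θ=285°: ex = (C−B)/|BC| = (0.7163,0.6978); ey = (-0.6978,0.7163)
θ=285°: P = B + -1.85·ex + -1.94·ey = (0.5461,-4.6124)
θ=293°: B = A + 2.00·(cos293°, sin293°) = (0.7815, -1.8410)
θ=293°: |BD| = 4.6028
θ=293°: circle(B,7.00) ∩ circle(D,3.00): a=6.6466, h=2.1961
θ=293°:   candidates: C₊=(5.9948,2.8302) cross=10.108; C₋=(7.7516,-1.1953) cross=-10.108
θ=293°:   branch + wants cross > 0 → take C=(5.9948,2.8302) (cross=10.108)
θ=293°: ex = (C−B)/|BC| = (0.7448,0.6673); ey = (-0.6673,0.7448)
θ=293°: P = B + -1.85·ex + -1.94·ey = (0.6982,-4.5204)

θ=129°: -2.69 -0.71
θ=285°: 0.55 -4.61
θ=293°: 0.70 -4.52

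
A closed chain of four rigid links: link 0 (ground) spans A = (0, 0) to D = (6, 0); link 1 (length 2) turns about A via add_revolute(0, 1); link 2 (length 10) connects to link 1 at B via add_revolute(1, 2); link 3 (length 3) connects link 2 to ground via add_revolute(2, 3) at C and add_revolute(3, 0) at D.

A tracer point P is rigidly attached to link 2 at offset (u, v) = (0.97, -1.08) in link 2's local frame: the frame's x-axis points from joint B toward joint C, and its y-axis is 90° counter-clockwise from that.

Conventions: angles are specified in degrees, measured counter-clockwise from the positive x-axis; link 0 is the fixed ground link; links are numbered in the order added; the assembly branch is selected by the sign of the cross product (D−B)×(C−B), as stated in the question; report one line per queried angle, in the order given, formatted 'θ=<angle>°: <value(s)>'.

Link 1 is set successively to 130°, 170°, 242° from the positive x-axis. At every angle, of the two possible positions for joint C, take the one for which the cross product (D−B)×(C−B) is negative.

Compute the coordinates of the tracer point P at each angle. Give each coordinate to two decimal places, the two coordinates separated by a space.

A=(0,0), D=(6.00,0)
θ=130°: B = A + 2.00·(cos130°, sin130°) = (-1.2856, 1.5321)
θ=130°: |BD| = 7.4449
θ=130°: circle(B,10.00) ∩ circle(D,3.00): a=9.8340, h=1.8145
θ=130°:   candidates: C₊=(8.7113,1.2840) cross=13.509; C₋=(7.9646,-2.2673) cross=-13.509
θ=130°:   branch - wants cross < 0 → take C=(7.9646,-2.2673) (cross=-13.509)
θ=130°: ex = (C−B)/|BC| = (0.9250,-0.3799); ey = (0.3799,0.9250)
θ=130°: P = B + 0.97·ex + -1.08·ey = (-0.7986,0.1645)
θ=170°: B = A + 2.00·(cos170°, sin170°) = (-1.9696, 0.3473)
θ=170°: |BD| = 7.9772
θ=170°: circle(B,10.00) ∩ circle(D,3.00): a=9.6924, h=2.4613
θ=170°:   candidates: C₊=(7.8207,2.3843) cross=19.634; C₋=(7.6064,-2.5337) cross=-19.634
θ=170°:   branch - wants cross < 0 → take C=(7.6064,-2.5337) (cross=-19.634)
θ=170°: ex = (C−B)/|BC| = (0.9576,-0.2881); ey = (0.2881,0.9576)
θ=170°: P = B + 0.97·ex + -1.08·ey = (-1.3519,-0.9664)
θ=242°: B = A + 2.00·(cos242°, sin242°) = (-0.9389, -1.7659)
θ=242°: |BD| = 7.1601
θ=242°: circle(B,10.00) ∩ circle(D,3.00): a=9.9347, h=1.1409
θ=242°:   candidates: C₊=(8.4075,1.7900) cross=8.169; C₋=(8.9703,-0.4214) cross=-8.169
θ=242°:   branch - wants cross < 0 → take C=(8.9703,-0.4214) (cross=-8.169)
θ=242°: ex = (C−B)/|BC| = (0.9909,0.1345); ey = (-0.1345,0.9909)
θ=242°: P = B + 0.97·ex + -1.08·ey = (0.1675,-2.7057)

θ=130°: -0.80 0.16
θ=170°: -1.35 -0.97
θ=242°: 0.17 -2.71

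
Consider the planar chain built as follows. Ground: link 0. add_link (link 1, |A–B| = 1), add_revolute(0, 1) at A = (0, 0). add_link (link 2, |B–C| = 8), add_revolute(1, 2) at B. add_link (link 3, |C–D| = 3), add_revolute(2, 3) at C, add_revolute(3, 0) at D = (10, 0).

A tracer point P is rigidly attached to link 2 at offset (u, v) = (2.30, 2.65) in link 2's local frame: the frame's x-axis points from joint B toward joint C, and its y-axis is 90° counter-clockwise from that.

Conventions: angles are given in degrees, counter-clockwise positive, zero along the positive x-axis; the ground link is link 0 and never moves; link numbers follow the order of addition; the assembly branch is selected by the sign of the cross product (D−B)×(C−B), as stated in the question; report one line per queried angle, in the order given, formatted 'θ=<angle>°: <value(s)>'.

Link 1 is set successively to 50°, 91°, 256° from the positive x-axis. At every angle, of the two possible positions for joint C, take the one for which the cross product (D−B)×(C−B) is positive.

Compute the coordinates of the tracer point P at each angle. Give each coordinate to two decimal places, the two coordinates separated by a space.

A=(0,0), D=(10.00,0)
θ=50°: B = A + 1.00·(cos50°, sin50°) = (0.6428, 0.7660)
θ=50°: |BD| = 9.3885
θ=50°: circle(B,8.00) ∩ circle(D,3.00): a=7.6234, h=2.4257
θ=50°:   candidates: C₊=(8.4387,2.5617) cross=22.774; C₋=(8.0428,-2.2736) cross=-22.774
θ=50°:   branch + wants cross > 0 → take C=(8.4387,2.5617) (cross=22.774)
θ=50°: ex = (C−B)/|BC| = (0.9745,0.2245); ey = (-0.2245,0.9745)
θ=50°: P = B + 2.30·ex + 2.65·ey = (2.2893,3.8647)
θ=91°: B = A + 1.00·(cos91°, sin91°) = (-0.0175, 0.9998)
θ=91°: |BD| = 10.0672
θ=91°: circle(B,8.00) ∩ circle(D,3.00): a=7.7652, h=1.9238
θ=91°:   candidates: C₊=(7.9005,2.1429) cross=19.367; C₋=(7.5183,-1.6856) cross=-19.367
θ=91°:   branch + wants cross > 0 → take C=(7.9005,2.1429) (cross=19.367)
θ=91°: ex = (C−B)/|BC| = (0.9897,0.1429); ey = (-0.1429,0.9897)
θ=91°: P = B + 2.30·ex + 2.65·ey = (1.8803,3.9513)
θ=256°: B = A + 1.00·(cos256°, sin256°) = (-0.2419, -0.9703)
θ=256°: |BD| = 10.2878
θ=256°: circle(B,8.00) ∩ circle(D,3.00): a=7.8170, h=1.7015
θ=256°:   candidates: C₊=(7.3797,1.4609) cross=17.505; C₋=(7.7007,-1.9269) cross=-17.505
θ=256°:   branch + wants cross > 0 → take C=(7.3797,1.4609) (cross=17.505)
θ=256°: ex = (C−B)/|BC| = (0.9527,0.3039); ey = (-0.3039,0.9527)
θ=256°: P = B + 2.30·ex + 2.65·ey = (1.1440,2.2533)

θ=50°: 2.29 3.86
θ=91°: 1.88 3.95
θ=256°: 1.14 2.25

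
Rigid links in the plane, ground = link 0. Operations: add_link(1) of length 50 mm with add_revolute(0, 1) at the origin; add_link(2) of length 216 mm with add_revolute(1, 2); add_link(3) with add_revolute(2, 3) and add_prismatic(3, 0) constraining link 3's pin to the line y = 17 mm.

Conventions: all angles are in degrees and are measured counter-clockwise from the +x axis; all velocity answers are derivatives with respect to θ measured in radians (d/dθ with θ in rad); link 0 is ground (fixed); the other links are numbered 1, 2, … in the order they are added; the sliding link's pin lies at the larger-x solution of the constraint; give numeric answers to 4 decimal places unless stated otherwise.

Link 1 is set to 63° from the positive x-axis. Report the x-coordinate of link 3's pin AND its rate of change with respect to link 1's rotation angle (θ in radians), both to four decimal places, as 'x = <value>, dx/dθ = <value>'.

geometry: r = 50 mm, L = 216 mm, e = 17 mm
crank pin P = (r cos θ, r sin θ) = (22.699525, 44.550326)
h = r sin θ − e = 44.550326 − 17 = 27.550326
x = r cos θ + √(L² − h²) = 22.699525 + 214.235804 = 236.935329
dx/dθ = −r sin θ − h·r cos θ/√(L² − h²) (θ in radians; h = 27.550326) = -47.469443

x = 236.9353, dx/dθ = -47.4694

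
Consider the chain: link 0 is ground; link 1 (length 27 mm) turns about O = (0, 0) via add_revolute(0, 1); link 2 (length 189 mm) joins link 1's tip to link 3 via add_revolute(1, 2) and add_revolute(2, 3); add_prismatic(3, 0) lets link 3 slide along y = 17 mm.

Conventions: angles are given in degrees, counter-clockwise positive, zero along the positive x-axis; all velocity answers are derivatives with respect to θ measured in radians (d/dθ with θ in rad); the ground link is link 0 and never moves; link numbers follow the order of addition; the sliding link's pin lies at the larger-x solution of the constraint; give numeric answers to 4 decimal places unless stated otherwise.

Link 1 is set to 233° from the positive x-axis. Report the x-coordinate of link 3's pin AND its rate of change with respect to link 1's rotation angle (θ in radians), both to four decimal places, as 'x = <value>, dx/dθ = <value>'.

geometry: r = 27 mm, L = 189 mm, e = 17 mm
crank pin P = (r cos θ, r sin θ) = (-16.249006, -21.563159)
h = r sin θ − e = -21.563159 − 17 = -38.563159
x = r cos θ + √(L² − h²) = -16.249006 + 185.024006 = 168.775000
dx/dθ = −r sin θ − h·r cos θ/√(L² − h²) (θ in radians; h = -38.563159) = 18.176501

x = 168.7750, dx/dθ = 18.1765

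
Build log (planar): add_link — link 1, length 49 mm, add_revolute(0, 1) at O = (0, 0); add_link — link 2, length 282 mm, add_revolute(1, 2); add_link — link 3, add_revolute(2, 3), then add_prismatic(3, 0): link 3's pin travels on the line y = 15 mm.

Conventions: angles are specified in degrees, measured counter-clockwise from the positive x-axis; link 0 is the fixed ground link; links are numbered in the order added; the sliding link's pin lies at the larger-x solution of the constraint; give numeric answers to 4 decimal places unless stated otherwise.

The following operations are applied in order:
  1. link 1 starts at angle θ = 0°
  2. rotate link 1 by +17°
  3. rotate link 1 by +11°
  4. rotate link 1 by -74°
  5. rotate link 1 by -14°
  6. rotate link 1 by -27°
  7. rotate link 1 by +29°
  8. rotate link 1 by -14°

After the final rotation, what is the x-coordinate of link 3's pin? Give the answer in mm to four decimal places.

geometry: r = 49 mm, L = 282 mm, e = 15 mm; θ starts at 0°
rotate link 1 by +17°: θ ← 0° +17° = 17°
rotate link 1 by +11°: θ ← 17° +11° = 28°
rotate link 1 by -74°: θ ← 28° -74° = -46°
rotate link 1 by -14°: θ ← -46° -14° = -60°
rotate link 1 by -27°: θ ← -60° -27° = -87°
rotate link 1 by +29°: θ ← -87° +29° = -58°
rotate link 1 by -14°: θ ← -58° -14° = -72°
crank pin P = (r cos θ, r sin θ) = (15.141833, -46.601769)
h = r sin θ − e = -46.601769 − 15 = -61.601769
x = r cos θ + √(L² − h²) = 15.141833 + 275.189429 = 290.331262

290.3313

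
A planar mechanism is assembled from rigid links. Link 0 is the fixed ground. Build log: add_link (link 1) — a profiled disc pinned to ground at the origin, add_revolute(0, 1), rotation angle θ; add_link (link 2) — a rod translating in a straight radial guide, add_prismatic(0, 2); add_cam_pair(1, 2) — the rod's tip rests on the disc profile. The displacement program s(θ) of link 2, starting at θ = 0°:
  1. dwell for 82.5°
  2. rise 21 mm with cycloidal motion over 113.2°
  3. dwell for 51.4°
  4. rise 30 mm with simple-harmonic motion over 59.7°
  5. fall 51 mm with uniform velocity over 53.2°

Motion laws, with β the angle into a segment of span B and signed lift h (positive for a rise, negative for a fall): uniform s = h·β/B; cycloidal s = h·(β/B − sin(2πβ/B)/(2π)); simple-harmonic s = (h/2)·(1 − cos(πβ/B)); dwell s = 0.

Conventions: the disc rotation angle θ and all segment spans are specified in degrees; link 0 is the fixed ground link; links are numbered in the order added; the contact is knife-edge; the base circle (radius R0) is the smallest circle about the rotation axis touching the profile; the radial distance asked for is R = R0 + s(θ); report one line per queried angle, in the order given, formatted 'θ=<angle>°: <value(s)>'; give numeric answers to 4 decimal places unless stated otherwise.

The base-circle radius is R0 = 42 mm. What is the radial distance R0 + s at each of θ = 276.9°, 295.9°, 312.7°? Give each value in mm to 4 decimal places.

seg 1 [0°–82.5°] dwell: s stays 0.0000
seg 2 [82.5°–195.7°] cycloidal, h=21: full span → s += 21 → s = 21.0000
seg 3 [195.7°–247.1°] dwell: s stays 21.0000
seg 4 [247.1°–306.8°] simple-harmonic, h=30: θ=276.9° here. β=29.8, B=59.7. 30/2·(1 − cos(π·0.4992)) = 14.9605 → s = 35.9605
seg 4 [247.1°–306.8°] simple-harmonic, h=30: θ=295.9° here. β=48.8, B=59.7. 30/2·(1 − cos(π·0.8174)) = 27.5994 → s = 48.5994
seg 4 [247.1°–306.8°] simple-harmonic, h=30: full span → s += 30 → s = 51.0000
seg 5 [306.8°–360°] uniform, h=-51: θ=312.7° here. β=5.9, B=53.2. -51·5.9/53.2 = -5.6560 → s = 45.3440
θ=276.9°: R = R0 + s = 42 + 35.9605 = 77.9605
θ=295.9°: R = R0 + s = 42 + 48.5994 = 90.5994
θ=312.7°: R = R0 + s = 42 + 45.3440 = 87.3440

θ=276.9°: 77.9605
θ=295.9°: 90.5994
θ=312.7°: 87.3440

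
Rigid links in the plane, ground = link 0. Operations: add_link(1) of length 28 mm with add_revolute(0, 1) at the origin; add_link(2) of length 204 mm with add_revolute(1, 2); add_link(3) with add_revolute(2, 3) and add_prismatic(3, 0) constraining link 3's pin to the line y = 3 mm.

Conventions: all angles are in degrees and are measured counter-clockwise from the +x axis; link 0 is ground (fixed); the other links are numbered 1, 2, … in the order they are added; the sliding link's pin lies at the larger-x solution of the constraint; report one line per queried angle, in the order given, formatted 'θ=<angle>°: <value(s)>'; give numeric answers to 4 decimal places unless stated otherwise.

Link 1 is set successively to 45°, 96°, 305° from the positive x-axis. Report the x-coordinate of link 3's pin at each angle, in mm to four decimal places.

geometry: r = 28 mm, L = 204 mm, e = 3 mm
θ=45°: crank pin P = (r cos θ, r sin θ) = (19.798990, 19.798990)
θ=45°: h = r sin θ − e = 19.798990 − 3 = 16.798990
θ=45°: x = r cos θ + √(L² − h²) = 19.798990 + 203.307142 = 223.106132
θ=96°: crank pin P = (r cos θ, r sin θ) = (-2.926797, 27.846613)
θ=96°: h = r sin θ − e = 27.846613 − 3 = 24.846613
θ=96°: x = r cos θ + √(L² − h²) = -2.926797 + 202.481223 = 199.554426
θ=305°: crank pin P = (r cos θ, r sin θ) = (16.060140, -22.936257)
θ=305°: h = r sin θ − e = -22.936257 − 3 = -25.936257
θ=305°: x = r cos θ + √(L² − h²) = 16.060140 + 202.344534 = 218.404675

θ=45°: 223.1061
θ=96°: 199.5544
θ=305°: 218.4047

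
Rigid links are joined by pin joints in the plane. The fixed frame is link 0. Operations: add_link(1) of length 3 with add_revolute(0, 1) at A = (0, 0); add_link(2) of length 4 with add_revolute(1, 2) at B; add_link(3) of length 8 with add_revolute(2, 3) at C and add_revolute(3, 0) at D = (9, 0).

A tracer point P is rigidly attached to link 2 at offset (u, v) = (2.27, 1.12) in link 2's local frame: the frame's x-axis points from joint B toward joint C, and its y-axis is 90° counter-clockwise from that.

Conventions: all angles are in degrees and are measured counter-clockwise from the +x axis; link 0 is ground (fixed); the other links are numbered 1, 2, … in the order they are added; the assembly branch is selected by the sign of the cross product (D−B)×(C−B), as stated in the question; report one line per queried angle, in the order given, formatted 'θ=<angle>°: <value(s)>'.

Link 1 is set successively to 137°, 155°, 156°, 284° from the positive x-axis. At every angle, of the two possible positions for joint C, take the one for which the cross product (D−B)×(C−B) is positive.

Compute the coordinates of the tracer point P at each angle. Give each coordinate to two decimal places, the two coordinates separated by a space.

A=(0,0), D=(9.00,0)
θ=137°: B = A + 3.00·(cos137°, sin137°) = (-2.1941, 2.0460)
θ=137°: |BD| = 11.3795
θ=137°: circle(B,4.00) ∩ circle(D,8.00): a=3.5807, h=1.7829
θ=137°:   candidates: C₊=(1.6488,3.1560) cross=20.288; C₋=(1.0077,-0.3516) cross=-20.288
θ=137°:   branch + wants cross > 0 → take C=(1.6488,3.1560) (cross=20.288)
θ=137°: ex = (C−B)/|BC| = (0.9607,0.2775); ey = (-0.2775,0.9607)
θ=137°: P = B + 2.27·ex + 1.12·ey = (-0.3240,3.7519)
θ=155°: B = A + 3.00·(cos155°, sin155°) = (-2.7189, 1.2679)
θ=155°: |BD| = 11.7873
θ=155°: circle(B,4.00) ∩ circle(D,8.00): a=3.8576, h=1.0579
θ=155°:   candidates: C₊=(1.2301,1.9047) cross=12.470; C₋=(1.0025,-0.1988) cross=-12.470
θ=155°:   branch + wants cross > 0 → take C=(1.2301,1.9047) (cross=12.470)
θ=155°: ex = (C−B)/|BC| = (0.9872,0.1592); ey = (-0.1592,0.9872)
θ=155°: P = B + 2.27·ex + 1.12·ey = (-0.6562,2.7350)
θ=156°: B = A + 3.00·(cos156°, sin156°) = (-2.7406, 1.2202)
θ=156°: |BD| = 11.8039
θ=156°: circle(B,4.00) ∩ circle(D,8.00): a=3.8687, h=1.0164
θ=156°:   candidates: C₊=(1.2124,1.8313) cross=11.998; C₋=(1.0023,-0.1907) cross=-11.998
θ=156°:   branch + wants cross > 0 → take C=(1.2124,1.8313) (cross=11.998)
θ=156°: ex = (C−B)/|BC| = (0.9883,0.1528); ey = (-0.1528,0.9883)
θ=156°: P = B + 2.27·ex + 1.12·ey = (-0.6684,2.6738)
θ=284°: B = A + 3.00·(cos284°, sin284°) = (0.7258, -2.9109)
θ=284°: |BD| = 8.7713
θ=284°: circle(B,4.00) ∩ circle(D,8.00): a=1.6495, h=3.6441
θ=284°:   candidates: C₊=(1.0724,1.0741) cross=31.963; C₋=(3.4911,-5.8010) cross=-31.963
θ=284°:   branch + wants cross > 0 → take C=(1.0724,1.0741) (cross=31.963)
θ=284°: ex = (C−B)/|BC| = (0.0867,0.9962); ey = (-0.9962,0.0867)
θ=284°: P = B + 2.27·ex + 1.12·ey = (-0.1933,-0.5524)

θ=137°: -0.32 3.75
θ=155°: -0.66 2.73
θ=156°: -0.67 2.67
θ=284°: -0.19 -0.55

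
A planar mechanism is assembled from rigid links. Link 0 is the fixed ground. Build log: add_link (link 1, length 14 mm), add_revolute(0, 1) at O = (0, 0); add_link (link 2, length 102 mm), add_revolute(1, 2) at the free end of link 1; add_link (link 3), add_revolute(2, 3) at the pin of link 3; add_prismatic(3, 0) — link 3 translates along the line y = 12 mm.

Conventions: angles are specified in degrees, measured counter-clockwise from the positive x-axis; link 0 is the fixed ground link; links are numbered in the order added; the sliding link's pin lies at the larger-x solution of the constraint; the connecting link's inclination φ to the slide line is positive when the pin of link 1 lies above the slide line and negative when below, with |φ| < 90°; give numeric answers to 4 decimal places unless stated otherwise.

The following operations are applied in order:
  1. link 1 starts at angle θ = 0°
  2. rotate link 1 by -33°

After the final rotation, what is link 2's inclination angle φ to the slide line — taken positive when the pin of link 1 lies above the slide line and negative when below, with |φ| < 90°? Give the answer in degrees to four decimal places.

geometry: r = 14 mm, L = 102 mm, e = 12 mm; θ starts at 0°
rotate link 1 by -33°: θ ← 0° -33° = -33°
h = r sin θ − e = -7.624946 − 12 = -19.624946
sin φ = h / L = -19.624946 / 102 = -0.19240144
φ = arcsin(-0.19240144) = -11.092963°

-11.0930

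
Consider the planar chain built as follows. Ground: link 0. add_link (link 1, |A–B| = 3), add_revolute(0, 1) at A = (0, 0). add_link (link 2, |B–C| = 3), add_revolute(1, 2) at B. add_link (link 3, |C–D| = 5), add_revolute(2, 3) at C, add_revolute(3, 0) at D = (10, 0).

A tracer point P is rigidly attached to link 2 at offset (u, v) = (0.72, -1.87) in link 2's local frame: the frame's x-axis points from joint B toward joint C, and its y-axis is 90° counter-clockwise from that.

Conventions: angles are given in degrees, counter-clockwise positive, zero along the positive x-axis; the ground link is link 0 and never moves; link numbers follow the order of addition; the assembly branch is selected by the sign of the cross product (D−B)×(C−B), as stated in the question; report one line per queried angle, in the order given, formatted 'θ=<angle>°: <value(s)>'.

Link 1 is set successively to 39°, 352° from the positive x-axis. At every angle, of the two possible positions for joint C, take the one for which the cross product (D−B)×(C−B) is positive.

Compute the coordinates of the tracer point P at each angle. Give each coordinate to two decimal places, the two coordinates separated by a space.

A=(0,0), D=(10.00,0)
θ=39°: B = A + 3.00·(cos39°, sin39°) = (2.3314, 1.8880)
θ=39°: |BD| = 7.8975
θ=39°: circle(B,3.00) ∩ circle(D,5.00): a=2.9358, h=0.6173
θ=39°:   candidates: C₊=(5.3297,1.7856) cross=4.875; C₋=(5.0345,0.5867) cross=-4.875
θ=39°:   branch + wants cross > 0 → take C=(5.3297,1.7856) (cross=4.875)
θ=39°: ex = (C−B)/|BC| = (0.9994,-0.0341); ey = (0.0341,0.9994)
θ=39°: P = B + 0.72·ex + -1.87·ey = (2.9872,-0.0055)
θ=352°: B = A + 3.00·(cos352°, sin352°) = (2.9708, -0.4175)
θ=352°: |BD| = 7.0416
θ=352°: circle(B,3.00) ∩ circle(D,5.00): a=2.3847, h=1.8202
θ=352°:   candidates: C₊=(5.2434,1.5409) cross=12.817; C₋=(5.4592,-2.0932) cross=-12.817
θ=352°:   branch + wants cross > 0 → take C=(5.2434,1.5409) (cross=12.817)
θ=352°: ex = (C−B)/|BC| = (0.7575,0.6528); ey = (-0.6528,0.7575)
θ=352°: P = B + 0.72·ex + -1.87·ey = (4.7370,-1.3641)

θ=39°: 2.99 -0.01
θ=352°: 4.74 -1.36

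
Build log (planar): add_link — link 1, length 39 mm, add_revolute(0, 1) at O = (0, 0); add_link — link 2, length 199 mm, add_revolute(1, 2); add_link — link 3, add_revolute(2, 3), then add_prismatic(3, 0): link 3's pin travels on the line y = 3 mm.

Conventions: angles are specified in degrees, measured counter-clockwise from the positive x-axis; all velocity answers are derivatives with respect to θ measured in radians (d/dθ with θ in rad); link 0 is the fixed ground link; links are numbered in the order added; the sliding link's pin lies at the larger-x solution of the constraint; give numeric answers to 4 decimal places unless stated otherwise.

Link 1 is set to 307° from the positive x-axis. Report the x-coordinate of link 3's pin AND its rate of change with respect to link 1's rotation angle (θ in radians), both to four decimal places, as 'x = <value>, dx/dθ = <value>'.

geometry: r = 39 mm, L = 199 mm, e = 3 mm
crank pin P = (r cos θ, r sin θ) = (23.470786, -31.146785)
h = r sin θ − e = -31.146785 − 3 = -34.146785
x = r cos θ + √(L² − h²) = 23.470786 + 196.048456 = 219.519242
dx/dθ = −r sin θ − h·r cos θ/√(L² − h²) (θ in radians; h = -34.146785) = 35.234814

x = 219.5192, dx/dθ = 35.2348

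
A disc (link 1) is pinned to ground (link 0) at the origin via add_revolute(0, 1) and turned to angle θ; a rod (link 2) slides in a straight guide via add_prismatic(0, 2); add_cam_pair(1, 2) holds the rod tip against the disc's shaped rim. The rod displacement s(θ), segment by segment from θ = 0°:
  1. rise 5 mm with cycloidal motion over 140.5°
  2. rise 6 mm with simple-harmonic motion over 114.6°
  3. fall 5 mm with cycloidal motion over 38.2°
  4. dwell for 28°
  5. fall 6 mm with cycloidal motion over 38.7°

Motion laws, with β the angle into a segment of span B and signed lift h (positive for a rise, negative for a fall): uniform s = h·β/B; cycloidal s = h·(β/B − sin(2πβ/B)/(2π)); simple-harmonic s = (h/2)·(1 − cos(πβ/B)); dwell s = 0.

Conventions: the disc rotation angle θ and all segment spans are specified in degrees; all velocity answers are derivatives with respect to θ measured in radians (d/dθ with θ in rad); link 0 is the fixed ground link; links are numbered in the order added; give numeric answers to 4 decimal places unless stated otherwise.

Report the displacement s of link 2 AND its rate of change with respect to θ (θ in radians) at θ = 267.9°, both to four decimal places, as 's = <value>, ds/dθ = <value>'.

segment 1 (0° to 140.5°, cycloidal, h = 5) is passed completely: s = 0.0000 + (5) = 5.0000
segment 2 (140.5° to 255.1°, simple-harmonic, h = 6) is passed completely: s = 5.0000 + (6) = 11.0000
θ = 267.9° falls in segment 3 (255.1° to 293.3°, cycloidal, h = -5): β = 267.9 − 255.1 = 12.8°, B = 38.2°; Δs = -5·(0.3351 − sin(2π·0.3351)/(2π)) = -0.9906; s = 11.0000 − 0.9906 = 10.0094
velocity in seg [255.1°–293.3°] (cycloidal), θ in radians: β = 12.8° = 0.2234 rad, B = 38.2° = 0.6667 rad; ds/dθ = (h/B)(1 − cos(2πβ/B)) = ((-5)/0.6667)(1 − cos(2π·0.3351)) = -11.320162 mm/rad

s = 10.0094, ds/dθ = -11.3202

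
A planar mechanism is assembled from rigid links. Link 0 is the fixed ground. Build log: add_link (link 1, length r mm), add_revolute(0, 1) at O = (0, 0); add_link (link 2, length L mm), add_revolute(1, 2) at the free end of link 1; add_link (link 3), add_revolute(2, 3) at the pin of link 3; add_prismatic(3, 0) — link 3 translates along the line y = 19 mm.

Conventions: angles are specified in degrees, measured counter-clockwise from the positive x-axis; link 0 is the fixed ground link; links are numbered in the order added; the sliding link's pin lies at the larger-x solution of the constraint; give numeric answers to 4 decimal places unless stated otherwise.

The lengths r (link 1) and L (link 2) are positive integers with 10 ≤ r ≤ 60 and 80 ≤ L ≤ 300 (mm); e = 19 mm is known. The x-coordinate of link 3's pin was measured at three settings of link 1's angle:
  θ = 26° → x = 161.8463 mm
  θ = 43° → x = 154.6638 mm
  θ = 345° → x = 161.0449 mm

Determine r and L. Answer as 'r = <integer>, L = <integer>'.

constraint per measurement: (x − r cos θ)² + (r sin θ − e)² = L²
subtracting the θ₁ and θ₂ equations cancels the r² and L² terms:
r = (x₁² − x₂²) / (2[(x₁cos θ₁ + e sin θ₁) − (x₂cos θ₂ + e sin θ₂)]) = 40.9999 → r = 41
L² = (x₁ − r cos θ₁)² + (r sin θ₁ − e)² = 15624.9903 → L = 125.0000 → L = 125
check at θ₃=345°: x = 161.0449 (printed 161.0449) ✓

r = 41, L = 125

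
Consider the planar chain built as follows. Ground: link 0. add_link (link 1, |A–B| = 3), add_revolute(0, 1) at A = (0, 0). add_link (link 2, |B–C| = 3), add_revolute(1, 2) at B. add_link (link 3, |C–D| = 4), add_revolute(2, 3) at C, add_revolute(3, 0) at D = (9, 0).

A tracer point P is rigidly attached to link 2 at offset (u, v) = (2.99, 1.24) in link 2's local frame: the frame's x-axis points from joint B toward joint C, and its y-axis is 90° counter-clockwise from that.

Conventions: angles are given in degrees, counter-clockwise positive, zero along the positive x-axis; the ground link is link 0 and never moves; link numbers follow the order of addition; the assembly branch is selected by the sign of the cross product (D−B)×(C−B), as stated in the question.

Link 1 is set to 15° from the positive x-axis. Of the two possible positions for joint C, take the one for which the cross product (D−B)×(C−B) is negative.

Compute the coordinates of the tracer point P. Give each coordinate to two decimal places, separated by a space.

A=(0,0), D=(9.00,0)
B = A + 3.00·(cos15°, sin15°) = (2.8978, 0.7765)
|BD| = 6.1514
circle(B,3.00) ∩ circle(D,4.00): a=2.5067, h=1.6481
  candidates: C₊=(5.5925,2.0950) cross=10.138; C₋=(5.1764,-1.1749) cross=-10.138
  branch - wants cross < 0 → take C=(5.1764,-1.1749) (cross=-10.138)
ex = (C−B)/|BC| = (0.7596,-0.6504); ey = (0.6504,0.7596)
P = B + 2.99·ex + 1.24·ey = (5.9754,-0.2265)

5.98 -0.23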